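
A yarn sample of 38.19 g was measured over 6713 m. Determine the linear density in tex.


Formula: Tex = (mass_g / length_m) * 1000
Substituting: Tex = (38.19 / 6713) * 1000
Intermediate: 38.19 / 6713 = 0.00568896 g/m
Tex = 0.00568896 * 1000 = 5.69 tex

5.69 tex


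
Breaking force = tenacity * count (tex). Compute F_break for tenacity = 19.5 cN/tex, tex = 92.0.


Formula: Breaking force = Tenacity * Linear density
F = 19.5 cN/tex * 92.0 tex
F = 1794.00 cN

1794.00 cN


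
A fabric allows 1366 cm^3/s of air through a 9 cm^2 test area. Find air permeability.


Formula: Air Permeability = Airflow / Test Area
AP = 1366 cm^3/s / 9 cm^2
AP = 151.8 cm^3/s/cm^2

151.8 cm^3/s/cm^2


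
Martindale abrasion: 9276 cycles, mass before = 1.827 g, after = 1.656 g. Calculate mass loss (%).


Formula: Mass loss% = ((m_before - m_after) / m_before) * 100
Step 1: Mass loss = 1.827 - 1.656 = 0.171 g
Step 2: Ratio = 0.171 / 1.827 = 0.0935961
Step 3: Mass loss% = 0.0935961 * 100 = 9.35961% ≈ 9.36%

9.36%


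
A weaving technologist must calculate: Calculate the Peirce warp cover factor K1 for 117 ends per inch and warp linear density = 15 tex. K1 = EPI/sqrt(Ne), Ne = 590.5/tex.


Formula: K1 = EPI / sqrt(Ne), with Ne = 590.5 / tex_warp
Step 1: Ne = 590.5 / 15 = 39.367
Step 2: sqrt(Ne) = sqrt(39.367) = 6.2743
Step 3: K1 = 117 / 6.2743 = 18.6

18.6


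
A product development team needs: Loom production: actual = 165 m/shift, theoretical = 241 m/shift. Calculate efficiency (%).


Formula: Efficiency% = (Actual output / Theoretical output) * 100
Efficiency% = (165 / 241) * 100
Efficiency% = 0.684647 * 100 = 68.4647% ≈ 68.5%

68.5%


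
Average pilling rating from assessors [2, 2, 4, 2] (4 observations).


Formula: Mean = sum / count
Sum = 2 + 2 + 4 + 2 = 10
Mean = 10 / 4 = 2.5

2.5


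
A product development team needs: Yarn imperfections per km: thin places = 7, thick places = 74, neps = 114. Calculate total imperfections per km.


Formula: Total = thin places + thick places + neps
Total = 7 + 74 + 114
Total = 195 imperfections/km

195 imperfections/km


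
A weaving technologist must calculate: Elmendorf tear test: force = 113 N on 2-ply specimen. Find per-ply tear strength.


Formula: Per-ply strength = Total force / Number of plies
Per-ply = 113 N / 2
Per-ply = 56.5 N

56.5 N


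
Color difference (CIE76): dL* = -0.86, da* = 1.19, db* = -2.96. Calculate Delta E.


Formula: Delta E = sqrt(dL*^2 + da*^2 + db*^2)
Step 1: dL*^2 = (-0.86)^2 = 0.7396
Step 2: da*^2 = 1.19^2 = 1.4161
Step 3: db*^2 = (-2.96)^2 = 8.7616
Step 4: Sum = 0.7396 + 1.4161 + 8.7616 = 10.9173
Step 5: Delta E = sqrt(10.9173) = 3.3

3.3 Delta E


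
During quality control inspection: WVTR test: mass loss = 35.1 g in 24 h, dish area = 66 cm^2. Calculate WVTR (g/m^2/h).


Formula: WVTR = mass_loss / (area * time)
Step 1: Convert area: 66 cm^2 = 0.0066 m^2
Step 2: WVTR = 35.1 g / (0.0066 m^2 * 24 h)
Step 3: WVTR = 35.1 / 0.1584 = 221.6 g/m^2/h

221.6 g/m^2/h


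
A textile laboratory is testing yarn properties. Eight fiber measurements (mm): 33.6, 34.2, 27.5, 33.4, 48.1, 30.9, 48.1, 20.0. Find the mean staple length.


Formula: Mean = sum of lengths / count
Sum = 33.6 + 34.2 + 27.5 + 33.4 + 48.1 + 30.9 + 48.1 + 20.0
Sum = 275.8 mm
Mean = 275.8 / 8 = 34.48 mm

34.48 mm


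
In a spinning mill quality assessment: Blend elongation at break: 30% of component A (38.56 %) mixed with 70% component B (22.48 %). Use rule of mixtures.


Formula: Blend property = (fraction_A * property_A) + (fraction_B * property_B)
Step 1: Contribution A = 30/100 * 38.56 % = 11.568 %
Step 2: Contribution B = 70/100 * 22.48 % = 15.736 %
Step 3: Blend elongation at break = 11.568 + 15.736 = 27.304 %

27.304 %


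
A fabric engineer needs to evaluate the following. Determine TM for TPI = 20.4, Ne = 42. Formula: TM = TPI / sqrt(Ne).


Formula: TM = TPI / sqrt(Ne)
Step 1: sqrt(Ne) = sqrt(42) = 6.4807
Step 2: TM = 20.4 / 6.4807 = 3.15

3.15 TM


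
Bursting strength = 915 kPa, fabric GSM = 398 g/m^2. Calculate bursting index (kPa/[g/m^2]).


Formula: Bursting Index = Bursting Strength / Fabric GSM
BI = 915 kPa / 398 g/m^2
BI = 2.299 kPa/(g/m^2)

2.299 kPa/(g/m^2)


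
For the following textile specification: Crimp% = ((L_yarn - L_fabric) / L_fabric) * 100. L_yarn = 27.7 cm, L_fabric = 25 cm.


Formula: Crimp% = ((L_yarn - L_fabric) / L_fabric) * 100
Step 1: Extension = 27.7 - 25 = 2.7 cm
Step 2: Crimp% = (2.7 / 25) * 100
Step 3: Crimp% = 0.108 * 100 = 10.8%

10.8%


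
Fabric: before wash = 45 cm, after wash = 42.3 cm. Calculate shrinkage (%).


Formula: Shrinkage% = ((L_before - L_after) / L_before) * 100
Step 1: Shrinkage = 45 - 42.3 = 2.7 cm
Step 2: Shrinkage% = (2.7 / 45) * 100
Step 3: Shrinkage% = 0.06 * 100 = 6.0%

6.0%


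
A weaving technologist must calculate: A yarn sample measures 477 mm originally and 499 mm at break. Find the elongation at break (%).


Formula: Elongation (%) = ((L_break - L0) / L0) * 100
Step 1: Extension = 499 - 477 = 22 mm
Step 2: Elongation = (22 / 477) * 100
Step 3: Elongation = 0.046122 * 100 = 4.6122% ≈ 4.6%

4.6%


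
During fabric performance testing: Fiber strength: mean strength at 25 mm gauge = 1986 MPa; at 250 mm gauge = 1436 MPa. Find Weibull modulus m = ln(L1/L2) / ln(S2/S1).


Formula: m = ln(L1/L2) / ln(S2/S1)
Step 1: ln(L1/L2) = ln(25/250) = -2.30259
Step 2: S2/S1 = 1436/1986 = 0.72306
Step 3: ln(S2/S1) = ln(0.72306) = -0.32426
Step 4: m = -2.30259 / -0.32426 = 7.10

7.10 (Weibull m)


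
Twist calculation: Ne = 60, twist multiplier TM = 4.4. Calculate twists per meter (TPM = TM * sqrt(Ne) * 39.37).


Formula: TPM = TM * sqrt(Ne) * 39.37
Step 1: sqrt(Ne) = sqrt(60) = 7.746
Step 2: TM * sqrt(Ne) = 4.4 * 7.746 = 34.0824
Step 3: TPM = 34.0824 * 39.37 = 1342 twists/m

1342 twists/m


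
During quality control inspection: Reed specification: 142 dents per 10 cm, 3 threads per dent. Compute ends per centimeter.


Formula: EPC = (dents per 10 cm * ends per dent) / 10
Step 1: Total ends per 10 cm = 142 * 3 = 426
Step 2: EPC = 426 / 10 = 42.6 ends/cm

42.6 ends/cm


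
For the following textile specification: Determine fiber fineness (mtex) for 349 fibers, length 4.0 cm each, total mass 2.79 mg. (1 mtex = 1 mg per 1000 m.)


Formula: fineness (mtex) = mass (mg) / total length (km) = (mass_mg / total_length_m) * 1000
Step 1: Convert fiber length: 4.0 cm = 0.04 m
Step 2: Total fiber length = 349 * 0.04 = 13.96 m
Step 3: Linear density = 2.79 mg / 13.96 m = 0.1999 mg/m
Step 4: fineness = 0.1999 * 1000 = 199.9 mtex

199.9 mtex


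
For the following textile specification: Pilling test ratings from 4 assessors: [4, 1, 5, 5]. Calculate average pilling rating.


Formula: Mean = sum / count
Sum = 4 + 1 + 5 + 5 = 15
Mean = 15 / 4 = 3.8

3.8


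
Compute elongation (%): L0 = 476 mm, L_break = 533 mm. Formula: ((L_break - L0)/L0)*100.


Formula: Elongation (%) = ((L_break - L0) / L0) * 100
Step 1: Extension = 533 - 476 = 57 mm
Step 2: Elongation = (57 / 476) * 100
Step 3: Elongation = 0.119748 * 100 = 11.9748% ≈ 12.0%

12.0%


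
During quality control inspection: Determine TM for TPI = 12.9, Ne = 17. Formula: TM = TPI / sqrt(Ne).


Formula: TM = TPI / sqrt(Ne)
Step 1: sqrt(Ne) = sqrt(17) = 4.1231
Step 2: TM = 12.9 / 4.1231 = 3.13

3.13 TM


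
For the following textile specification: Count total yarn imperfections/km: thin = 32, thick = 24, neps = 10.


Formula: Total = thin places + thick places + neps
Total = 32 + 24 + 10
Total = 66 imperfections/km

66 imperfections/km


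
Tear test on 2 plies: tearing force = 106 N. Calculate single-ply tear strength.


Formula: Per-ply strength = Total force / Number of plies
Per-ply = 106 N / 2
Per-ply = 53 N

53 N


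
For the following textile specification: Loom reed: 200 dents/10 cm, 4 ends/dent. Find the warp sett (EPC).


Formula: EPC = (dents per 10 cm * ends per dent) / 10
Step 1: Total ends per 10 cm = 200 * 4 = 800
Step 2: EPC = 800 / 10 = 80.0 ends/cm

80.0 ends/cm


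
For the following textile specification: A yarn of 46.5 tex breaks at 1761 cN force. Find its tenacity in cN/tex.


Formula: Tenacity = Breaking force / Linear density
Tenacity = 1761 cN / 46.5 tex
Tenacity = 37.87 cN/tex

37.87 cN/tex


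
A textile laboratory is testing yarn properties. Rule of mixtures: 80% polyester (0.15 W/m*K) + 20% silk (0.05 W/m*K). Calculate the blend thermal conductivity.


Formula: Blend property = (fraction_A * property_A) + (fraction_B * property_B)
Step 1: Contribution A = 80/100 * 0.15 W/m*K = 0.12 W/m*K
Step 2: Contribution B = 20/100 * 0.05 W/m*K = 0.01 W/m*K
Step 3: Blend thermal conductivity = 0.12 + 0.01 = 0.13 W/m*K

0.13 W/m*K


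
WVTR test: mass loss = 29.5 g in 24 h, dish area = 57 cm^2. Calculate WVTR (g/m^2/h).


Formula: WVTR = mass_loss / (area * time)
Step 1: Convert area: 57 cm^2 = 0.0057 m^2
Step 2: WVTR = 29.5 g / (0.0057 m^2 * 24 h)
Step 3: WVTR = 29.5 / 0.1368 = 215.6 g/m^2/h

215.6 g/m^2/h


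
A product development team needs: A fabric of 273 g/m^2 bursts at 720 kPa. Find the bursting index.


Formula: Bursting Index = Bursting Strength / Fabric GSM
BI = 720 kPa / 273 g/m^2
BI = 2.637 kPa/(g/m^2)

2.637 kPa/(g/m^2)


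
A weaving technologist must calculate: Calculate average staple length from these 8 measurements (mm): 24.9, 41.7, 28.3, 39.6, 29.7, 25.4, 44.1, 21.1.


Formula: Mean = sum of lengths / count
Sum = 24.9 + 41.7 + 28.3 + 39.6 + 29.7 + 25.4 + 44.1 + 21.1
Sum = 254.8 mm
Mean = 254.8 / 8 = 31.85 mm

31.85 mm


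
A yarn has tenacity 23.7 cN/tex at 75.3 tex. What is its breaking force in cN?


Formula: Breaking force = Tenacity * Linear density
F = 23.7 cN/tex * 75.3 tex
F = 1784.61 cN

1784.61 cN


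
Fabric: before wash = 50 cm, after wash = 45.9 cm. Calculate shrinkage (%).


Formula: Shrinkage% = ((L_before - L_after) / L_before) * 100
Step 1: Shrinkage = 50 - 45.9 = 4.1 cm
Step 2: Shrinkage% = (4.1 / 50) * 100
Step 3: Shrinkage% = 0.082 * 100 = 8.2%

8.2%


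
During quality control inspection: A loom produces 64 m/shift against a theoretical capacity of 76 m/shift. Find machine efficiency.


Formula: Efficiency% = (Actual output / Theoretical output) * 100
Efficiency% = (64 / 76) * 100
Efficiency% = 0.842105 * 100 = 84.2105% ≈ 84.2%

84.2%


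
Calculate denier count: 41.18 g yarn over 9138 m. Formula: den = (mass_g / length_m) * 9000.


Formula: den = (mass_g / length_m) * 9000
Substituting: den = (41.18 / 9138) * 9000
Intermediate: 41.18 / 9138 = 0.00450646 g/m
den = 0.00450646 * 9000 = 40.6 denier

40.6 denier


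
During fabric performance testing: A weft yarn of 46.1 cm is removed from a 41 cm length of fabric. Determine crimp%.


Formula: Crimp% = ((L_yarn - L_fabric) / L_fabric) * 100
Step 1: Extension = 46.1 - 41 = 5.1 cm
Step 2: Crimp% = (5.1 / 41) * 100
Step 3: Crimp% = 0.12439 * 100 = 12.439% ≈ 12.4%

12.4%


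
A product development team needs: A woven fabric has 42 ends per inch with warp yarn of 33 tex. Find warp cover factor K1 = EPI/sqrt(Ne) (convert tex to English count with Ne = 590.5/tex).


Formula: K1 = EPI / sqrt(Ne), with Ne = 590.5 / tex_warp
Step 1: Ne = 590.5 / 33 = 17.894
Step 2: sqrt(Ne) = sqrt(17.894) = 4.2301
Step 3: K1 = 42 / 4.2301 = 9.9

9.9


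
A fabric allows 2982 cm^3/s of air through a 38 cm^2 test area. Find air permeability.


Formula: Air Permeability = Airflow / Test Area
AP = 2982 cm^3/s / 38 cm^2
AP = 78.5 cm^3/s/cm^2

78.5 cm^3/s/cm^2


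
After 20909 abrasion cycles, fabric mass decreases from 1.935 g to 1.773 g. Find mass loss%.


Formula: Mass loss% = ((m_before - m_after) / m_before) * 100
Step 1: Mass loss = 1.935 - 1.773 = 0.162 g
Step 2: Ratio = 0.162 / 1.935 = 0.0837209
Step 3: Mass loss% = 0.0837209 * 100 = 8.37209% ≈ 8.37%

8.37%


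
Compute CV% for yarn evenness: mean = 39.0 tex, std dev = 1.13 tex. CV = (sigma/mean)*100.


Formula: CV% = (standard deviation / mean) * 100
Step 1: Ratio = 1.13 / 39.0 = 0.028974
Step 2: CV% = 0.028974 * 100 = 2.8974% ≈ 2.9%

2.9%


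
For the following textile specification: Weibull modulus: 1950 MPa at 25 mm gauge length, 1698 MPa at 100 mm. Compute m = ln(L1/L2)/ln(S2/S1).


Formula: m = ln(L1/L2) / ln(S2/S1)
Step 1: ln(L1/L2) = ln(25/100) = -1.38629
Step 2: S2/S1 = 1698/1950 = 0.87077
Step 3: ln(S2/S1) = ln(0.87077) = -0.13838
Step 4: m = -1.38629 / -0.13838 = 10.02

10.02 (Weibull m)


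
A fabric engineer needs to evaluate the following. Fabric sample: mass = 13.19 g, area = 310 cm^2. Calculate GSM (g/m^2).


Formula: GSM = mass_g / area_m2
Step 1: Convert area: 310 cm^2 = 310 / 10000 = 0.031 m^2
Step 2: GSM = 13.19 g / 0.031 m^2 = 425.5 g/m^2

425.5 g/m^2


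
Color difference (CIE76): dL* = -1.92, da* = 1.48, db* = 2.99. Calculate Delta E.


Formula: Delta E = sqrt(dL*^2 + da*^2 + db*^2)
Step 1: dL*^2 = (-1.92)^2 = 3.6864
Step 2: da*^2 = 1.48^2 = 2.1904
Step 3: db*^2 = 2.99^2 = 8.9401
Step 4: Sum = 3.6864 + 2.1904 + 8.9401 = 14.8169
Step 5: Delta E = sqrt(14.8169) = 3.85

3.85 Delta E


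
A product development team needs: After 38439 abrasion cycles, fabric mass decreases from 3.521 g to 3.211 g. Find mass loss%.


Formula: Mass loss% = ((m_before - m_after) / m_before) * 100
Step 1: Mass loss = 3.521 - 3.211 = 0.31 g
Step 2: Ratio = 0.31 / 3.521 = 0.0880432
Step 3: Mass loss% = 0.0880432 * 100 = 8.80432% ≈ 8.80%

8.80%


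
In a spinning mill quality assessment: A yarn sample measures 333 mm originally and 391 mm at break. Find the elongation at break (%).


Formula: Elongation (%) = ((L_break - L0) / L0) * 100
Step 1: Extension = 391 - 333 = 58 mm
Step 2: Elongation = (58 / 333) * 100
Step 3: Elongation = 0.174174 * 100 = 17.4174% ≈ 17.4%

17.4%


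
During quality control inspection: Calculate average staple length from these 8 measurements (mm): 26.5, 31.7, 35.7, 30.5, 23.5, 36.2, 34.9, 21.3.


Formula: Mean = sum of lengths / count
Sum = 26.5 + 31.7 + 35.7 + 30.5 + 23.5 + 36.2 + 34.9 + 21.3
Sum = 240.3 mm
Mean = 240.3 / 8 = 30.04 mm

30.04 mm


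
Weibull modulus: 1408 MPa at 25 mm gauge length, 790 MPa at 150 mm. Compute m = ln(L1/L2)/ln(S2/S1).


Formula: m = ln(L1/L2) / ln(S2/S1)
Step 1: ln(L1/L2) = ln(25/150) = -1.79176
Step 2: S2/S1 = 790/1408 = 0.56108
Step 3: ln(S2/S1) = ln(0.56108) = -0.57789
Step 4: m = -1.79176 / -0.57789 = 3.10

3.10 (Weibull m)


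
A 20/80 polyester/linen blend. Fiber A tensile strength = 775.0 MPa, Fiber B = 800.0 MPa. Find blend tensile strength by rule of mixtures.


Formula: Blend property = (fraction_A * property_A) + (fraction_B * property_B)
Step 1: Contribution A = 20/100 * 775.0 MPa = 155.0 MPa
Step 2: Contribution B = 80/100 * 800.0 MPa = 640.0 MPa
Step 3: Blend tensile strength = 155.0 + 640.0 = 795.0 MPa

795.0 MPa


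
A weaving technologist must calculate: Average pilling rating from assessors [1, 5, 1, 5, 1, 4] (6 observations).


Formula: Mean = sum / count
Sum = 1 + 5 + 1 + 5 + 1 + 4 = 17
Mean = 17 / 6 = 2.8

2.8


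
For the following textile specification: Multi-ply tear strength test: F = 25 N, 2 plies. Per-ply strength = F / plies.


Formula: Per-ply strength = Total force / Number of plies
Per-ply = 25 N / 2
Per-ply = 12.5 N

12.5 N


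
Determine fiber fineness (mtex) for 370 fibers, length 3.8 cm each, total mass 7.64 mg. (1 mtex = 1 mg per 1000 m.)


Formula: fineness (mtex) = mass (mg) / total length (km) = (mass_mg / total_length_m) * 1000
Step 1: Convert fiber length: 3.8 cm = 0.038 m
Step 2: Total fiber length = 370 * 0.038 = 14.06 m
Step 3: Linear density = 7.64 mg / 14.06 m = 0.5434 mg/m
Step 4: fineness = 0.5434 * 1000 = 543.4 mtex

543.4 mtex


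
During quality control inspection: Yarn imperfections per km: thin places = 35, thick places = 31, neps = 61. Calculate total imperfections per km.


Formula: Total = thin places + thick places + neps
Total = 35 + 31 + 61
Total = 127 imperfections/km

127 imperfections/km


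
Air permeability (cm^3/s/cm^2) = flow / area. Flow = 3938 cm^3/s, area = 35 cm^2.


Formula: Air Permeability = Airflow / Test Area
AP = 3938 cm^3/s / 35 cm^2
AP = 112.5 cm^3/s/cm^2

112.5 cm^3/s/cm^2


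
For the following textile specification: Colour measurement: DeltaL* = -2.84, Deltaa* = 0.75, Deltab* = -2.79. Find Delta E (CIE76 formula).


Formula: Delta E = sqrt(dL*^2 + da*^2 + db*^2)
Step 1: dL*^2 = (-2.84)^2 = 8.0656
Step 2: da*^2 = 0.75^2 = 0.5625
Step 3: db*^2 = (-2.79)^2 = 7.7841
Step 4: Sum = 8.0656 + 0.5625 + 7.7841 = 16.4122
Step 5: Delta E = sqrt(16.4122) = 4.05

4.05 Delta E


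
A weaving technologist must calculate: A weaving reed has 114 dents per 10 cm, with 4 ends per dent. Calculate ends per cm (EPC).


Formula: EPC = (dents per 10 cm * ends per dent) / 10
Step 1: Total ends per 10 cm = 114 * 4 = 456
Step 2: EPC = 456 / 10 = 45.6 ends/cm

45.6 ends/cm


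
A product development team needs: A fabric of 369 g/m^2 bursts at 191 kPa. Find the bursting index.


Formula: Bursting Index = Bursting Strength / Fabric GSM
BI = 191 kPa / 369 g/m^2
BI = 0.518 kPa/(g/m^2)

0.518 kPa/(g/m^2)


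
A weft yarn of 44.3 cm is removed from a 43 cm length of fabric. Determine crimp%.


Formula: Crimp% = ((L_yarn - L_fabric) / L_fabric) * 100
Step 1: Extension = 44.3 - 43 = 1.3 cm
Step 2: Crimp% = (1.3 / 43) * 100
Step 3: Crimp% = 0.030233 * 100 = 3.0233% ≈ 3.0%

3.0%


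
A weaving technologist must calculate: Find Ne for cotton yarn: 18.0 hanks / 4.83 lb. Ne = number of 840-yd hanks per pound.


Formula: Ne = hanks / mass_lb
Substituting: Ne = 18.0 / 4.83
Ne = 3.7

3.7 Ne


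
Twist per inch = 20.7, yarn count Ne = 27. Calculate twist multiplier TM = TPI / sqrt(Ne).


Formula: TM = TPI / sqrt(Ne)
Step 1: sqrt(Ne) = sqrt(27) = 5.1962
Step 2: TM = 20.7 / 5.1962 = 3.98

3.98 TM


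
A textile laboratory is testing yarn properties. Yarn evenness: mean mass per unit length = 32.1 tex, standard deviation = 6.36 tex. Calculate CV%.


Formula: CV% = (standard deviation / mean) * 100
Step 1: Ratio = 6.36 / 32.1 = 0.198131
Step 2: CV% = 0.198131 * 100 = 19.8131% ≈ 19.8%

19.8%


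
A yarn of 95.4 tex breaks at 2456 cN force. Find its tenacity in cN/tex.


Formula: Tenacity = Breaking force / Linear density
Tenacity = 2456 cN / 95.4 tex
Tenacity = 25.74 cN/tex

25.74 cN/tex


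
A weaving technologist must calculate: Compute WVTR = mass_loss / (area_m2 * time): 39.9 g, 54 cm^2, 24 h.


Formula: WVTR = mass_loss / (area * time)
Step 1: Convert area: 54 cm^2 = 0.0054 m^2
Step 2: WVTR = 39.9 g / (0.0054 m^2 * 24 h)
Step 3: WVTR = 39.9 / 0.1296 = 307.9 g/m^2/h

307.9 g/m^2/h


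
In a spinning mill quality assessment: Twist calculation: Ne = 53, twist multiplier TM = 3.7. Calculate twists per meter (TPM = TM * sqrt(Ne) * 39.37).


Formula: TPM = TM * sqrt(Ne) * 39.37
Step 1: sqrt(Ne) = sqrt(53) = 7.2801
Step 2: TM * sqrt(Ne) = 3.7 * 7.2801 = 26.9364
Step 3: TPM = 26.9364 * 39.37 = 1060 twists/m

1060 twists/m


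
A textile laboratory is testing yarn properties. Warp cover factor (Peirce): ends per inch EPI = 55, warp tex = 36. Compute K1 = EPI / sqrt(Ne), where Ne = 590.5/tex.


Formula: K1 = EPI / sqrt(Ne), with Ne = 590.5 / tex_warp
Step 1: Ne = 590.5 / 36 = 16.403
Step 2: sqrt(Ne) = sqrt(16.403) = 4.0501
Step 3: K1 = 55 / 4.0501 = 13.6

13.6


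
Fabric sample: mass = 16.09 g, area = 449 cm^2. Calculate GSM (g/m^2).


Formula: GSM = mass_g / area_m2
Step 1: Convert area: 449 cm^2 = 449 / 10000 = 0.0449 m^2
Step 2: GSM = 16.09 g / 0.0449 m^2 = 358.4 g/m^2

358.4 g/m^2


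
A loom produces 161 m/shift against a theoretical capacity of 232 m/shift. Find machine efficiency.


Formula: Efficiency% = (Actual output / Theoretical output) * 100
Efficiency% = (161 / 232) * 100
Efficiency% = 0.693966 * 100 = 69.3966% ≈ 69.4%

69.4%


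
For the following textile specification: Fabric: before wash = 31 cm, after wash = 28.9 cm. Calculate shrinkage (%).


Formula: Shrinkage% = ((L_before - L_after) / L_before) * 100
Step 1: Shrinkage = 31 - 28.9 = 2.1 cm
Step 2: Shrinkage% = (2.1 / 31) * 100
Step 3: Shrinkage% = 0.067742 * 100 = 6.7742% ≈ 6.8%

6.8%


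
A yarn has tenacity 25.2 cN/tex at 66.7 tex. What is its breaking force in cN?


Formula: Breaking force = Tenacity * Linear density
F = 25.2 cN/tex * 66.7 tex
F = 1680.84 cN

1680.84 cN


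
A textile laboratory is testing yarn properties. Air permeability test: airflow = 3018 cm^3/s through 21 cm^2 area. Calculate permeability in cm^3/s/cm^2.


Formula: Air Permeability = Airflow / Test Area
AP = 3018 cm^3/s / 21 cm^2
AP = 143.7 cm^3/s/cm^2

143.7 cm^3/s/cm^2


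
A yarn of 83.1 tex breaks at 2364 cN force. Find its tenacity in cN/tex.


Formula: Tenacity = Breaking force / Linear density
Tenacity = 2364 cN / 83.1 tex
Tenacity = 28.45 cN/tex

28.45 cN/tex


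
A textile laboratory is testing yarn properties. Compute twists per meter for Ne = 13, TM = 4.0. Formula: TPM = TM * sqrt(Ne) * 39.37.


Formula: TPM = TM * sqrt(Ne) * 39.37
Step 1: sqrt(Ne) = sqrt(13) = 3.6056
Step 2: TM * sqrt(Ne) = 4.0 * 3.6056 = 14.4224
Step 3: TPM = 14.4224 * 39.37 = 568 twists/m

568 twists/m


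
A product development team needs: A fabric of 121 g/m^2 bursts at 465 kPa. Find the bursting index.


Formula: Bursting Index = Bursting Strength / Fabric GSM
BI = 465 kPa / 121 g/m^2
BI = 3.843 kPa/(g/m^2)

3.843 kPa/(g/m^2)


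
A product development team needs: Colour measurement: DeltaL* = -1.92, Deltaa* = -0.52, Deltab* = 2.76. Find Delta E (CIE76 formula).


Formula: Delta E = sqrt(dL*^2 + da*^2 + db*^2)
Step 1: dL*^2 = (-1.92)^2 = 3.6864
Step 2: da*^2 = (-0.52)^2 = 0.2704
Step 3: db*^2 = 2.76^2 = 7.6176
Step 4: Sum = 3.6864 + 0.2704 + 7.6176 = 11.5744
Step 5: Delta E = sqrt(11.5744) = 3.4

3.4 Delta E


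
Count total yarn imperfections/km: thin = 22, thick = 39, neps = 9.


Formula: Total = thin places + thick places + neps
Total = 22 + 39 + 9
Total = 70 imperfections/km

70 imperfections/km


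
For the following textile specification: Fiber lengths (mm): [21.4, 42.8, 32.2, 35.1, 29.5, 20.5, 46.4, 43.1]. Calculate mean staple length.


Formula: Mean = sum of lengths / count
Sum = 21.4 + 42.8 + 32.2 + 35.1 + 29.5 + 20.5 + 46.4 + 43.1
Sum = 271.0 mm
Mean = 271.0 / 8 = 33.88 mm

33.88 mm


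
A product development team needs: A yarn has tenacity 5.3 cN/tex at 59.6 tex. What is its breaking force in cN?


Formula: Breaking force = Tenacity * Linear density
F = 5.3 cN/tex * 59.6 tex
F = 315.88 cN

315.88 cN


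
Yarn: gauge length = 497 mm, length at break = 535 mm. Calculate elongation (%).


Formula: Elongation (%) = ((L_break - L0) / L0) * 100
Step 1: Extension = 535 - 497 = 38 mm
Step 2: Elongation = (38 / 497) * 100
Step 3: Elongation = 0.076459 * 100 = 7.6459% ≈ 7.6%

7.6%


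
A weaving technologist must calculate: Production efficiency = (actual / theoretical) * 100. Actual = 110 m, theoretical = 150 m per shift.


Formula: Efficiency% = (Actual output / Theoretical output) * 100
Efficiency% = (110 / 150) * 100
Efficiency% = 0.733333 * 100 = 73.3333% ≈ 73.3%

73.3%


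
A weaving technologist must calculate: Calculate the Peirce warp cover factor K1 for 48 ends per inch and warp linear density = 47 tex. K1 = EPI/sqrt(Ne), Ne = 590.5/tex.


Formula: K1 = EPI / sqrt(Ne), with Ne = 590.5 / tex_warp
Step 1: Ne = 590.5 / 47 = 12.564
Step 2: sqrt(Ne) = sqrt(12.564) = 3.5446
Step 3: K1 = 48 / 3.5446 = 13.5

13.5


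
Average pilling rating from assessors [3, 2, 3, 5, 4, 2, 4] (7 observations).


Formula: Mean = sum / count
Sum = 3 + 2 + 3 + 5 + 4 + 2 + 4 = 23
Mean = 23 / 7 = 3.3

3.3


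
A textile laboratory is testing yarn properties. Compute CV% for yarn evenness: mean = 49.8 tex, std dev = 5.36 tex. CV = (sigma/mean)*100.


Formula: CV% = (standard deviation / mean) * 100
Step 1: Ratio = 5.36 / 49.8 = 0.107631
Step 2: CV% = 0.107631 * 100 = 10.7631% ≈ 10.8%

10.8%


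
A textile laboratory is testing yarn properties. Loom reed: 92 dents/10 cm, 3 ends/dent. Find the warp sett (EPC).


Formula: EPC = (dents per 10 cm * ends per dent) / 10
Step 1: Total ends per 10 cm = 92 * 3 = 276
Step 2: EPC = 276 / 10 = 27.6 ends/cm

27.6 ends/cm


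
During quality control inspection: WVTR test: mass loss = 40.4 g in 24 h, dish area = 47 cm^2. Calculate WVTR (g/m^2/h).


Formula: WVTR = mass_loss / (area * time)
Step 1: Convert area: 47 cm^2 = 0.0047 m^2
Step 2: WVTR = 40.4 g / (0.0047 m^2 * 24 h)
Step 3: WVTR = 40.4 / 0.1128 = 358.2 g/m^2/h

358.2 g/m^2/h


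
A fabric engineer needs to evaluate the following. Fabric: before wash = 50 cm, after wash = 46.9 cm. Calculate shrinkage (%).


Formula: Shrinkage% = ((L_before - L_after) / L_before) * 100
Step 1: Shrinkage = 50 - 46.9 = 3.1 cm
Step 2: Shrinkage% = (3.1 / 50) * 100
Step 3: Shrinkage% = 0.062 * 100 = 6.2%

6.2%


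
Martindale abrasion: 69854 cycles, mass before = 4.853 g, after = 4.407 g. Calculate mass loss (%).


Formula: Mass loss% = ((m_before - m_after) / m_before) * 100
Step 1: Mass loss = 4.853 - 4.407 = 0.446 g
Step 2: Ratio = 0.446 / 4.853 = 0.0919019
Step 3: Mass loss% = 0.0919019 * 100 = 9.19019% ≈ 9.19%

9.19%


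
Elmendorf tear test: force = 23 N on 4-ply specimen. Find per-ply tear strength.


Formula: Per-ply strength = Total force / Number of plies
Per-ply = 23 N / 4
Per-ply = 5.75 N

5.75 N


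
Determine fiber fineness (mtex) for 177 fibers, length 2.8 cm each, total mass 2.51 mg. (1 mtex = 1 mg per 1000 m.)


Formula: fineness (mtex) = mass (mg) / total length (km) = (mass_mg / total_length_m) * 1000
Step 1: Convert fiber length: 2.8 cm = 0.028 m
Step 2: Total fiber length = 177 * 0.028 = 4.956 m
Step 3: Linear density = 2.51 mg / 4.956 m = 0.5065 mg/m
Step 4: fineness = 0.5065 * 1000 = 506.5 mtex

506.5 mtex


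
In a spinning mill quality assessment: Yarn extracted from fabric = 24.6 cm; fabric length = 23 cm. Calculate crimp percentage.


Formula: Crimp% = ((L_yarn - L_fabric) / L_fabric) * 100
Step 1: Extension = 24.6 - 23 = 1.6 cm
Step 2: Crimp% = (1.6 / 23) * 100
Step 3: Crimp% = 0.069565 * 100 = 6.9565% ≈ 7.0%

7.0%


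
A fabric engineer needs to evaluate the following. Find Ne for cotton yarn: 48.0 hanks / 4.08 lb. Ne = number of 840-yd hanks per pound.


Formula: Ne = hanks / mass_lb
Substituting: Ne = 48.0 / 4.08
Ne = 11.8

11.8 Ne


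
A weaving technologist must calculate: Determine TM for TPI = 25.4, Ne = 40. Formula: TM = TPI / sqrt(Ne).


Formula: TM = TPI / sqrt(Ne)
Step 1: sqrt(Ne) = sqrt(40) = 6.3246
Step 2: TM = 25.4 / 6.3246 = 4.02

4.02 TM


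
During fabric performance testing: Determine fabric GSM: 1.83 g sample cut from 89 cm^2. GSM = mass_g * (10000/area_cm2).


Formula: GSM = mass_g / area_m2
Step 1: Convert area: 89 cm^2 = 89 / 10000 = 0.0089 m^2
Step 2: GSM = 1.83 g / 0.0089 m^2 = 205.6 g/m^2

205.6 g/m^2


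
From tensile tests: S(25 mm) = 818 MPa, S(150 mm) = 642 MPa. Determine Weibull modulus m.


Formula: m = ln(L1/L2) / ln(S2/S1)
Step 1: ln(L1/L2) = ln(25/150) = -1.79176
Step 2: S2/S1 = 642/818 = 0.78484
Step 3: ln(S2/S1) = ln(0.78484) = -0.24228
Step 4: m = -1.79176 / -0.24228 = 7.40

7.40 (Weibull m)


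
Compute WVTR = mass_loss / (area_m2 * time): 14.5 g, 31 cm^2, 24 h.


Formula: WVTR = mass_loss / (area * time)
Step 1: Convert area: 31 cm^2 = 0.0031 m^2
Step 2: WVTR = 14.5 g / (0.0031 m^2 * 24 h)
Step 3: WVTR = 14.5 / 0.0744 = 194.9 g/m^2/h

194.9 g/m^2/h


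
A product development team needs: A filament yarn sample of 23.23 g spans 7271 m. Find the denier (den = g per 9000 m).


Formula: den = (mass_g / length_m) * 9000
Substituting: den = (23.23 / 7271) * 9000
Intermediate: 23.23 / 7271 = 0.00319488 g/m
den = 0.00319488 * 9000 = 28.8 denier

28.8 denier


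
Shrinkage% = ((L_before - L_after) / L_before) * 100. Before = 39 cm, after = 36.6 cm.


Formula: Shrinkage% = ((L_before - L_after) / L_before) * 100
Step 1: Shrinkage = 39 - 36.6 = 2.4 cm
Step 2: Shrinkage% = (2.4 / 39) * 100
Step 3: Shrinkage% = 0.061538 * 100 = 6.1538% ≈ 6.2%

6.2%


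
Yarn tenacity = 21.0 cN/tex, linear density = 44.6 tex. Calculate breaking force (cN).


Formula: Breaking force = Tenacity * Linear density
F = 21.0 cN/tex * 44.6 tex
F = 936.60 cN

936.60 cN


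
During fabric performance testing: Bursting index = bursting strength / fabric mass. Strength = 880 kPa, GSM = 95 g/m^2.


Formula: Bursting Index = Bursting Strength / Fabric GSM
BI = 880 kPa / 95 g/m^2
BI = 9.263 kPa/(g/m^2)

9.263 kPa/(g/m^2)


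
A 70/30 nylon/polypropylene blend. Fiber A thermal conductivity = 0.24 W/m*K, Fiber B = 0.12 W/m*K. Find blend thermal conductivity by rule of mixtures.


Formula: Blend property = (fraction_A * property_A) + (fraction_B * property_B)
Step 1: Contribution A = 70/100 * 0.24 W/m*K = 0.168 W/m*K
Step 2: Contribution B = 30/100 * 0.12 W/m*K = 0.036 W/m*K
Step 3: Blend thermal conductivity = 0.168 + 0.036 = 0.204 W/m*K

0.204 W/m*K


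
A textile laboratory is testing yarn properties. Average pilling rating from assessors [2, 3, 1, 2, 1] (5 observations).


Formula: Mean = sum / count
Sum = 2 + 3 + 1 + 2 + 1 = 9
Mean = 9 / 5 = 1.8

1.8


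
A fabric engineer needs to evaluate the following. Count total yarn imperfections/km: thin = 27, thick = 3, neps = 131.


Formula: Total = thin places + thick places + neps
Total = 27 + 3 + 131
Total = 161 imperfections/km

161 imperfections/km


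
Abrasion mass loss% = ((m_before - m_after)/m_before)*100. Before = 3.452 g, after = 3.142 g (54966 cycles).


Formula: Mass loss% = ((m_before - m_after) / m_before) * 100
Step 1: Mass loss = 3.452 - 3.142 = 0.31 g
Step 2: Ratio = 0.31 / 3.452 = 0.089803
Step 3: Mass loss% = 0.089803 * 100 = 8.9803% ≈ 8.98%

8.98%


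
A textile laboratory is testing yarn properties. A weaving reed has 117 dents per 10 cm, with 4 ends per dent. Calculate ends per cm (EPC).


Formula: EPC = (dents per 10 cm * ends per dent) / 10
Step 1: Total ends per 10 cm = 117 * 4 = 468
Step 2: EPC = 468 / 10 = 46.8 ends/cm

46.8 ends/cm


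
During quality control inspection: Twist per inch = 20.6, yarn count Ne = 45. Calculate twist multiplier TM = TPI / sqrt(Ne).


Formula: TM = TPI / sqrt(Ne)
Step 1: sqrt(Ne) = sqrt(45) = 6.7082
Step 2: TM = 20.6 / 6.7082 = 3.07

3.07 TM


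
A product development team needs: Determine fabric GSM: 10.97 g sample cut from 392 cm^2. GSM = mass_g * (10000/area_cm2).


Formula: GSM = mass_g / area_m2
Step 1: Convert area: 392 cm^2 = 392 / 10000 = 0.0392 m^2
Step 2: GSM = 10.97 g / 0.0392 m^2 = 279.8 g/m^2

279.8 g/m^2


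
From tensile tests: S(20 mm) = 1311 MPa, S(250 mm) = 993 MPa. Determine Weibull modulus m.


Formula: m = ln(L1/L2) / ln(S2/S1)
Step 1: ln(L1/L2) = ln(20/250) = -2.52573
Step 2: S2/S1 = 993/1311 = 0.75744
Step 3: ln(S2/S1) = ln(0.75744) = -0.27781
Step 4: m = -2.52573 / -0.27781 = 9.09

9.09 (Weibull m)


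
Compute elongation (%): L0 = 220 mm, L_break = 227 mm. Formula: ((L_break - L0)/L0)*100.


Formula: Elongation (%) = ((L_break - L0) / L0) * 100
Step 1: Extension = 227 - 220 = 7 mm
Step 2: Elongation = (7 / 220) * 100
Step 3: Elongation = 0.031818 * 100 = 3.1818% ≈ 3.2%

3.2%


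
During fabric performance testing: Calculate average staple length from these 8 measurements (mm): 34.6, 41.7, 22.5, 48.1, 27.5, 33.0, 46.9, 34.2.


Formula: Mean = sum of lengths / count
Sum = 34.6 + 41.7 + 22.5 + 48.1 + 27.5 + 33.0 + 46.9 + 34.2
Sum = 288.5 mm
Mean = 288.5 / 8 = 36.06 mm

36.06 mm


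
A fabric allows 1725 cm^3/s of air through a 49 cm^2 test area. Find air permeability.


Formula: Air Permeability = Airflow / Test Area
AP = 1725 cm^3/s / 49 cm^2
AP = 35.2 cm^3/s/cm^2

35.2 cm^3/s/cm^2


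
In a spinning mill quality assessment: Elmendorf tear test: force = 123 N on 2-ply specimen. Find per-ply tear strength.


Formula: Per-ply strength = Total force / Number of plies
Per-ply = 123 N / 2
Per-ply = 61.5 N

61.5 N


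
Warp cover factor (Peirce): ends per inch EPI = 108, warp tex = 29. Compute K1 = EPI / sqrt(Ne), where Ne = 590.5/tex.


Formula: K1 = EPI / sqrt(Ne), with Ne = 590.5 / tex_warp
Step 1: Ne = 590.5 / 29 = 20.362
Step 2: sqrt(Ne) = sqrt(20.362) = 4.5124
Step 3: K1 = 108 / 4.5124 = 23.9

23.9


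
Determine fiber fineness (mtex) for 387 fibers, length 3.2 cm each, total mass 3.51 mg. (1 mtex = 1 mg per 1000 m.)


Formula: fineness (mtex) = mass (mg) / total length (km) = (mass_mg / total_length_m) * 1000
Step 1: Convert fiber length: 3.2 cm = 0.032 m
Step 2: Total fiber length = 387 * 0.032 = 12.384 m
Step 3: Linear density = 3.51 mg / 12.384 m = 0.2834 mg/m
Step 4: fineness = 0.2834 * 1000 = 283.4 mtex

283.4 mtex


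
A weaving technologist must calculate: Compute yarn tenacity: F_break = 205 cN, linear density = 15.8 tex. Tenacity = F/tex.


Formula: Tenacity = Breaking force / Linear density
Tenacity = 205 cN / 15.8 tex
Tenacity = 12.97 cN/tex

12.97 cN/tex


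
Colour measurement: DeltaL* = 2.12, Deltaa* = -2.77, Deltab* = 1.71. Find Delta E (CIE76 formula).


Formula: Delta E = sqrt(dL*^2 + da*^2 + db*^2)
Step 1: dL*^2 = 2.12^2 = 4.4944
Step 2: da*^2 = (-2.77)^2 = 7.6729
Step 3: db*^2 = 1.71^2 = 2.9241
Step 4: Sum = 4.4944 + 7.6729 + 2.9241 = 15.0914
Step 5: Delta E = sqrt(15.0914) = 3.88

3.88 Delta E


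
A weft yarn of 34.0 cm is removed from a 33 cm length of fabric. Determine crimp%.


Formula: Crimp% = ((L_yarn - L_fabric) / L_fabric) * 100
Step 1: Extension = 34.0 - 33 = 1.0 cm
Step 2: Crimp% = (1.0 / 33) * 100
Step 3: Crimp% = 0.030303 * 100 = 3.0303% ≈ 3.0%

3.0%


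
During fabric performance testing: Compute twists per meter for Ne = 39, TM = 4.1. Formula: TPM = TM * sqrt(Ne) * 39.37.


Formula: TPM = TM * sqrt(Ne) * 39.37
Step 1: sqrt(Ne) = sqrt(39) = 6.245
Step 2: TM * sqrt(Ne) = 4.1 * 6.245 = 25.6045
Step 3: TPM = 25.6045 * 39.37 = 1008 twists/m

1008 twists/m


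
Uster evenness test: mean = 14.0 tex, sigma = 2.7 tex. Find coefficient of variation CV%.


Formula: CV% = (standard deviation / mean) * 100
Step 1: Ratio = 2.7 / 14.0 = 0.192857
Step 2: CV% = 0.192857 * 100 = 19.2857% ≈ 19.3%

19.3%


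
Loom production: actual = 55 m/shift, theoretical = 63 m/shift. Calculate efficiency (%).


Formula: Efficiency% = (Actual output / Theoretical output) * 100
Efficiency% = (55 / 63) * 100
Efficiency% = 0.873016 * 100 = 87.3016% ≈ 87.3%

87.3%


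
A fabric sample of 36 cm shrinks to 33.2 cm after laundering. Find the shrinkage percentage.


Formula: Shrinkage% = ((L_before - L_after) / L_before) * 100
Step 1: Shrinkage = 36 - 33.2 = 2.8 cm
Step 2: Shrinkage% = (2.8 / 36) * 100
Step 3: Shrinkage% = 0.077778 * 100 = 7.7778% ≈ 7.8%

7.8%


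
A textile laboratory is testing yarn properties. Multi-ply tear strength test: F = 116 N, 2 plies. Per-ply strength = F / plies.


Formula: Per-ply strength = Total force / Number of plies
Per-ply = 116 N / 2
Per-ply = 58 N

58 N


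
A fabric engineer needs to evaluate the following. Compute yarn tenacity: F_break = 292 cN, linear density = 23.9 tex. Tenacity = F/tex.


Formula: Tenacity = Breaking force / Linear density
Tenacity = 292 cN / 23.9 tex
Tenacity = 12.22 cN/tex

12.22 cN/tex


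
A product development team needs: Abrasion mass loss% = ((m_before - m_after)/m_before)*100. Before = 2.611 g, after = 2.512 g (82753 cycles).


Formula: Mass loss% = ((m_before - m_after) / m_before) * 100
Step 1: Mass loss = 2.611 - 2.512 = 0.099 g
Step 2: Ratio = 0.099 / 2.611 = 0.0379165
Step 3: Mass loss% = 0.0379165 * 100 = 3.79165% ≈ 3.79%

3.79%


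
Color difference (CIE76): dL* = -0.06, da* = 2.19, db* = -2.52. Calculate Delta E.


Formula: Delta E = sqrt(dL*^2 + da*^2 + db*^2)
Step 1: dL*^2 = (-0.06)^2 = 0.0036
Step 2: da*^2 = 2.19^2 = 4.7961
Step 3: db*^2 = (-2.52)^2 = 6.3504
Step 4: Sum = 0.0036 + 4.7961 + 6.3504 = 11.1501
Step 5: Delta E = sqrt(11.1501) = 3.34

3.34 Delta E


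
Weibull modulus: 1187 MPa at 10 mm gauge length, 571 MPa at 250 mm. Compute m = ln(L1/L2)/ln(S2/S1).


Formula: m = ln(L1/L2) / ln(S2/S1)
Step 1: ln(L1/L2) = ln(10/250) = -3.21888
Step 2: S2/S1 = 571/1187 = 0.48104
Step 3: ln(S2/S1) = ln(0.48104) = -0.73180
Step 4: m = -3.21888 / -0.73180 = 4.40

4.40 (Weibull m)


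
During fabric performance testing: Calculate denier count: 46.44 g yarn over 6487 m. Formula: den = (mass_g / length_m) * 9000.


Formula: den = (mass_g / length_m) * 9000
Substituting: den = (46.44 / 6487) * 9000
Intermediate: 46.44 / 6487 = 0.00715893 g/m
den = 0.00715893 * 9000 = 64.4 denier

64.4 denier


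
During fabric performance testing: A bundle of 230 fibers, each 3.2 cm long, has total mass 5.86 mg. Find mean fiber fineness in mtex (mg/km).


Formula: fineness (mtex) = mass (mg) / total length (km) = (mass_mg / total_length_m) * 1000
Step 1: Convert fiber length: 3.2 cm = 0.032 m
Step 2: Total fiber length = 230 * 0.032 = 7.36 m
Step 3: Linear density = 5.86 mg / 7.36 m = 0.7962 mg/m
Step 4: fineness = 0.7962 * 1000 = 796.2 mtex

796.2 mtex


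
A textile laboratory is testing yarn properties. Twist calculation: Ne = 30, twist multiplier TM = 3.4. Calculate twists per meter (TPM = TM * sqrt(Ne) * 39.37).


Formula: TPM = TM * sqrt(Ne) * 39.37
Step 1: sqrt(Ne) = sqrt(30) = 5.4772
Step 2: TM * sqrt(Ne) = 3.4 * 5.4772 = 18.6225
Step 3: TPM = 18.6225 * 39.37 = 733 twists/m

733 twists/m


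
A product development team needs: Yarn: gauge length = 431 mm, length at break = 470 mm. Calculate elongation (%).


Formula: Elongation (%) = ((L_break - L0) / L0) * 100
Step 1: Extension = 470 - 431 = 39 mm
Step 2: Elongation = (39 / 431) * 100
Step 3: Elongation = 0.090487 * 100 = 9.0487% ≈ 9.0%

9.0%


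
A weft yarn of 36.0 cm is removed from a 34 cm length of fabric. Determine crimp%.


Formula: Crimp% = ((L_yarn - L_fabric) / L_fabric) * 100
Step 1: Extension = 36.0 - 34 = 2.0 cm
Step 2: Crimp% = (2.0 / 34) * 100
Step 3: Crimp% = 0.058824 * 100 = 5.8824% ≈ 5.9%

5.9%


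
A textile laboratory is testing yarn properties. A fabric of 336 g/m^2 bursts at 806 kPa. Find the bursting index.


Formula: Bursting Index = Bursting Strength / Fabric GSM
BI = 806 kPa / 336 g/m^2
BI = 2.399 kPa/(g/m^2)

2.399 kPa/(g/m^2)


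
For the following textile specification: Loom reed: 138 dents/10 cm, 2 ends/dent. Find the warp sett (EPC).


Formula: EPC = (dents per 10 cm * ends per dent) / 10
Step 1: Total ends per 10 cm = 138 * 2 = 276
Step 2: EPC = 276 / 10 = 27.6 ends/cm

27.6 ends/cm


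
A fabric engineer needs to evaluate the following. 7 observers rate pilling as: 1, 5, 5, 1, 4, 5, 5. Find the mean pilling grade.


Formula: Mean = sum / count
Sum = 1 + 5 + 5 + 1 + 4 + 5 + 5 = 26
Mean = 26 / 7 = 3.7

3.7


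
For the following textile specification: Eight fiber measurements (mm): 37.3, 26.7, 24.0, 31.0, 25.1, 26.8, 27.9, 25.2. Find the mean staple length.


Formula: Mean = sum of lengths / count
Sum = 37.3 + 26.7 + 24.0 + 31.0 + 25.1 + 26.8 + 27.9 + 25.2
Sum = 224.0 mm
Mean = 224.0 / 8 = 28.00 mm

28.00 mm


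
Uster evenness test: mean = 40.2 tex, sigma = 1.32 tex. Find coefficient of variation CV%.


Formula: CV% = (standard deviation / mean) * 100
Step 1: Ratio = 1.32 / 40.2 = 0.032836
Step 2: CV% = 0.032836 * 100 = 3.2836% ≈ 3.3%

3.3%


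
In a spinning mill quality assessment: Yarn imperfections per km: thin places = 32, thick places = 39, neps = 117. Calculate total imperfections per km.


Formula: Total = thin places + thick places + neps
Total = 32 + 39 + 117
Total = 188 imperfections/km

188 imperfections/km


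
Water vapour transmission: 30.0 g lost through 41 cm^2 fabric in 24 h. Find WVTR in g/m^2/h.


Formula: WVTR = mass_loss / (area * time)
Step 1: Convert area: 41 cm^2 = 0.0041 m^2
Step 2: WVTR = 30.0 g / (0.0041 m^2 * 24 h)
Step 3: WVTR = 30.0 / 0.0984 = 304.9 g/m^2/h

304.9 g/m^2/h
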